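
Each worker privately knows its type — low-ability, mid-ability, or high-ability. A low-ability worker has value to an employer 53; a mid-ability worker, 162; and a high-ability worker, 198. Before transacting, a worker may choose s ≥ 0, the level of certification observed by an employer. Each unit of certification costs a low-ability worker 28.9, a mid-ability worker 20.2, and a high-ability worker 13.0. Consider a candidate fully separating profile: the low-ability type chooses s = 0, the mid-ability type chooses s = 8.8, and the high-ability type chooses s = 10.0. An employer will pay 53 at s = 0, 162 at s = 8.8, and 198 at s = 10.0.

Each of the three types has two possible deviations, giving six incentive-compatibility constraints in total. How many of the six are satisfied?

4

Low-ability (own payoff 53): to s=8.8 gives 162 − 28.9×8.8 = -92.32 → no gain ✓; to s=10.0 gives 198 − 28.9×10.0 = -91 → no gain ✓.
High-ability (own payoff 198 − 13.0×10.0 = 68): to s=0 gives 53 → no gain ✓; to s=8.8 gives 162 − 13.0×8.8 = 47.6 → no gain ✓.
Mid-ability (own payoff 162 − 20.2×8.8 = -15.76): to s=0 gives 53 → profitable ✗; to s=10.0 gives 198 − 20.2×10.0 = -4 → profitable ✗.
4 of the 6 constraints hold; not an equilibrium.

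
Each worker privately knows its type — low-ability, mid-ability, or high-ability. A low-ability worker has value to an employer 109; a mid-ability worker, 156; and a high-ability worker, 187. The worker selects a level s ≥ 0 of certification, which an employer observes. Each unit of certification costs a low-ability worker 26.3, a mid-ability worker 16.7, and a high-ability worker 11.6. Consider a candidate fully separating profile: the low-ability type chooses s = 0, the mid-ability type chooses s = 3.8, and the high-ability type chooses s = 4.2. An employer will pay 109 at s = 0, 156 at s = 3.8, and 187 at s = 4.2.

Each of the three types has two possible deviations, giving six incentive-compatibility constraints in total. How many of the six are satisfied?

Low-ability (own payoff 109): to s=3.8 gives 156 − 26.3×3.8 = 56.06 → no gain ✓; to s=4.2 gives 187 − 26.3×4.2 = 76.54 → no gain ✓.
High-ability (own payoff 187 − 11.6×4.2 = 138.28): to s=0 gives 109 → no gain ✓; to s=3.8 gives 156 − 11.6×3.8 = 111.92 → no gain ✓.
Mid-ability (own payoff 156 − 16.7×3.8 = 92.54): to s=0 gives 109 → profitable ✗; to s=4.2 gives 187 − 16.7×4.2 = 116.86 → profitable ✗.
4 of the 6 constraints hold; not an equilibrium.

4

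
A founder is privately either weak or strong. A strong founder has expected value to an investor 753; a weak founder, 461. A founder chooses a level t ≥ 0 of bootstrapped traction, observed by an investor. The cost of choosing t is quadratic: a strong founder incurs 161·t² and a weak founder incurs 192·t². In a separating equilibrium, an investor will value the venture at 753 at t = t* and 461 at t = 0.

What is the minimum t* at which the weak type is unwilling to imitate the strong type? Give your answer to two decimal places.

The weak type at t = 0 receives 461; imitating at t* yields 753 − 192·t*².
Indifference: 461 = 753 − 192·t*², so t*² = (753 − 461) / 192 ≈ 1.5208.
t* = √1.5208 ≈ 1.23.

1.23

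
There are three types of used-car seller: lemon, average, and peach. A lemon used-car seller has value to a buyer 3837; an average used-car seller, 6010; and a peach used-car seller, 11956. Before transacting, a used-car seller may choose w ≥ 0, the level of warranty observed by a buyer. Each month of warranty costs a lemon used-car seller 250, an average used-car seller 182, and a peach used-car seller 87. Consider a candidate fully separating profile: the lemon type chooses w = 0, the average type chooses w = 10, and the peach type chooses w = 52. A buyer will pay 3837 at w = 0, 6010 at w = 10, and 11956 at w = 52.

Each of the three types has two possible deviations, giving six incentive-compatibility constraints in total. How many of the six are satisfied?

Lemon (own payoff 3837): to w=10 gives 6010 − 250×10 = 3510 → no gain ✓; to w=52 gives 11956 − 250×52 = -1044 → no gain ✓.
Average (own payoff 6010 − 182×10 = 4190): to w=0 gives 3837 → no gain ✓; to w=52 gives 11956 − 182×52 = 2492 → no gain ✓.
Peach (own payoff 11956 − 87×52 = 7432): to w=0 gives 3837 → no gain ✓; to w=10 gives 6010 − 87×10 = 5140 → no gain ✓.
6 of the 6 constraints hold; this profile is a separating equilibrium.

6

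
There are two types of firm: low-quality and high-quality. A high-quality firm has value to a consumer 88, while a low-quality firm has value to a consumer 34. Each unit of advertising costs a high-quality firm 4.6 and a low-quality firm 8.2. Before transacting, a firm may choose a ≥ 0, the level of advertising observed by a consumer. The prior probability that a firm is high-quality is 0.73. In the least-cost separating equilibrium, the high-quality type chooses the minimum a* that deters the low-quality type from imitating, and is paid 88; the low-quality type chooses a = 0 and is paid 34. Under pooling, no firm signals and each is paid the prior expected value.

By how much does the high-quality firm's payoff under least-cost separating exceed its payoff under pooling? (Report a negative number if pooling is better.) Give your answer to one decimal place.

Least-cost separating signal: a* solves 34 = 88 − 8.2·a*, so a* = (88 − 34)/8.2 ≈ 6.5854.
High-quality type's separating payoff: 88 − 4.6 × a* = 88 − 4.6 × (88 − 34)/8.2 = 88 − 248.4/8.2 ≈ 57.707.
Pooling payoff: 0.73 × 88 + 0.27 × 34 = 73.42.
Difference: 57.707 − 73.42 = -15.713, i.e. -15.7 to one decimal place.
The high-quality type would prefer the pooling outcome.

-15.7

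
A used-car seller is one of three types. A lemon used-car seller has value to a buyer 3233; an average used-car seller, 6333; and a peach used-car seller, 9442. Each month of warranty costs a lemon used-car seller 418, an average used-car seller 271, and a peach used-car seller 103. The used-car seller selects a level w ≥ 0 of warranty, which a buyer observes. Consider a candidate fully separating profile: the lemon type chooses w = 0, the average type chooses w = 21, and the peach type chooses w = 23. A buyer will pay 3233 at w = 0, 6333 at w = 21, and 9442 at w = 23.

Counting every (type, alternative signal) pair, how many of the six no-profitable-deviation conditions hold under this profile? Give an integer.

4

Lemon (own payoff 3233): to w=21 gives 6333 − 418×21 = -2445 → no gain ✓; to w=23 gives 9442 − 418×23 = -172 → no gain ✓.
Peach (own payoff 9442 − 103×23 = 7073): to w=0 gives 3233 → no gain ✓; to w=21 gives 6333 − 103×21 = 4170 → no gain ✓.
Average (own payoff 6333 − 271×21 = 642): to w=0 gives 3233 → profitable ✗; to w=23 gives 9442 − 271×23 = 3209 → profitable ✗.
4 of the 6 constraints hold; not an equilibrium.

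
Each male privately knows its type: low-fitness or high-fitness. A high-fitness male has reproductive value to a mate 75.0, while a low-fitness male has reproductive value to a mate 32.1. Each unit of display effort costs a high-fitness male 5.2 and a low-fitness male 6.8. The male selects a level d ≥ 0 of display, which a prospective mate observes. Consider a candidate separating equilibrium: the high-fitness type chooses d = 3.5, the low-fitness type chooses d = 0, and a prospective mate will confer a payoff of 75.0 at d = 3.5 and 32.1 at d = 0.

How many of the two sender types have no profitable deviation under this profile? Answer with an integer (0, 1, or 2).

High-fitness type: signal → 75.0 − 5.2 × 3.5 = 56.8; deviate to 0 → 32.1. IC holds (56.8 ≥ 32.1).
Low-fitness type: stay at 0 → 32.1; mimic → 75.0 − 6.8 × 3.5 = 51.2. IC fails (32.1 < 51.2).
1 of 2 constraints hold, so this profile is not an equilibrium.

1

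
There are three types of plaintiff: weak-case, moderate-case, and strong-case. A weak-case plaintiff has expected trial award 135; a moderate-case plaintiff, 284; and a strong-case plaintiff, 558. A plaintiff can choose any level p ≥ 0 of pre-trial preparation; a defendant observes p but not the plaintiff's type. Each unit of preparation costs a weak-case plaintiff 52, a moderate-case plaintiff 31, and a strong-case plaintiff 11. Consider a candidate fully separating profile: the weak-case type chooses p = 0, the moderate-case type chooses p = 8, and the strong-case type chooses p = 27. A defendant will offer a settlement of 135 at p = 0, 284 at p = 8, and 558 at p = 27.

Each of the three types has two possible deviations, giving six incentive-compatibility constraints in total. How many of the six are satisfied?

Moderate-case (own payoff 284 − 31×8 = 36): to p=0 gives 135 → profitable ✗; to p=27 gives 558 − 31×27 = -279 → no gain ✓.
Strong-case (own payoff 558 − 11×27 = 261): to p=0 gives 135 → no gain ✓; to p=8 gives 284 − 11×8 = 196 → no gain ✓.
Weak-case (own payoff 135): to p=8 gives 284 − 52×8 = -132 → no gain ✓; to p=27 gives 558 − 52×27 = -846 → no gain ✓.
5 of the 6 constraints hold; not an equilibrium.

5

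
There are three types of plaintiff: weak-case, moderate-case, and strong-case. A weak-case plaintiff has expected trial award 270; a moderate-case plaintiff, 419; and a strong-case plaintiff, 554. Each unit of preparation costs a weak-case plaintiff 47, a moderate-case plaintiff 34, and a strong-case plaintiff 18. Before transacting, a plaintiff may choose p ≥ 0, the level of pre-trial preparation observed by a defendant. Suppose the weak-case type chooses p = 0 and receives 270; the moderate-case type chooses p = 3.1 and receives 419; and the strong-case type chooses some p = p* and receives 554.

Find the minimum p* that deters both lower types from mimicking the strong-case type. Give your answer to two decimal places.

7.07

Weak-case type (on-path payoff 270) won't mimic when 270 ≥ 554 − 47·p*, i.e. p* ≥ 6.04.
Moderate-case type (on-path payoff 419 − 34×3.1 = 313.6) won't mimic when 313.6 ≥ 554 − 34·p*, i.e. p* ≥ 7.07.
Both must hold, so p* = max(6.04, 7.07) = 7.07. The moderate-case type's constraint binds.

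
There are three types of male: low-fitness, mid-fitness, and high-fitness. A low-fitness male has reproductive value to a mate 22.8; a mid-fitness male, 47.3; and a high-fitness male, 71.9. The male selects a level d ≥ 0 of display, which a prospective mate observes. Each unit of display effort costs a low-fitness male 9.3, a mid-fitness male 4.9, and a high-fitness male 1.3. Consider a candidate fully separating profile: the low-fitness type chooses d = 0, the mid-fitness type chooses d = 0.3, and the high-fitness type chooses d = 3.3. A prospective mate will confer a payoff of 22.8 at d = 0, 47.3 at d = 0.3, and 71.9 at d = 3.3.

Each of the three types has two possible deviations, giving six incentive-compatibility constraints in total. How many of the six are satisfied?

High-fitness (own payoff 71.9 − 1.3×3.3 = 67.61): to d=0 gives 22.8 → no gain ✓; to d=0.3 gives 47.3 − 1.3×0.3 = 46.91 → no gain ✓.
Mid-fitness (own payoff 47.3 − 4.9×0.3 = 45.83): to d=0 gives 22.8 → no gain ✓; to d=3.3 gives 71.9 − 4.9×3.3 = 55.73 → profitable ✗.
Low-fitness (own payoff 22.8): to d=0.3 gives 47.3 − 9.3×0.3 = 44.51 → profitable ✗; to d=3.3 gives 71.9 − 9.3×3.3 = 41.21 → profitable ✗.
3 of the 6 constraints hold; not an equilibrium.

3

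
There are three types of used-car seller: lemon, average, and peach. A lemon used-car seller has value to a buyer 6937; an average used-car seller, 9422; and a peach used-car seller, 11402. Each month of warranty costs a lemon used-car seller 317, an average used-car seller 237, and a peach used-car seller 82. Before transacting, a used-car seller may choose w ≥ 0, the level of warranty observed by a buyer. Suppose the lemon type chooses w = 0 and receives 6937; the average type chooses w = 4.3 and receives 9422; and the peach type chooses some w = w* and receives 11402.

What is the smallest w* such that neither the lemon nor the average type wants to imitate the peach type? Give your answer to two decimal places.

Average type (on-path payoff 9422 − 237×4.3 = 8402.9) won't mimic when 8402.9 ≥ 11402 − 237·w*, i.e. w* ≥ 12.65.
Lemon type (on-path payoff 6937) won't mimic when 6937 ≥ 11402 − 317·w*, i.e. w* ≥ 14.09.
Both must hold, so w* = max(14.09, 12.65) = 14.09. The lemon type's constraint binds.

14.09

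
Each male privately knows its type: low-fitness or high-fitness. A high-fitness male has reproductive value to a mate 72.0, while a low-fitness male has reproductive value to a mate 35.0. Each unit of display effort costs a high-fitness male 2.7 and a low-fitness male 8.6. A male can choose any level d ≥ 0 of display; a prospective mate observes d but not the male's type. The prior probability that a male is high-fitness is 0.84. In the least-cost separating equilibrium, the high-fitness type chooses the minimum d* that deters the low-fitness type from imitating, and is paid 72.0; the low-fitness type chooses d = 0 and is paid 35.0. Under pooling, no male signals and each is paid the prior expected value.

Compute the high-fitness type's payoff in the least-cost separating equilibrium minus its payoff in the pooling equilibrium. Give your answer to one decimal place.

-5.7

Least-cost separating signal: d* solves 35.0 = 72.0 − 8.6·d*, so d* = (72.0 − 35.0)/8.6 ≈ 4.3023.
High-fitness type's separating payoff: 72.0 − 2.7 × d* = 72.0 − 2.7 × (72.0 − 35.0)/8.6 = 72.0 − 99.9/8.6 ≈ 60.384.
Pooling payoff: 0.84 × 72.0 + 0.16 × 35.0 = 66.08.
Difference: 60.384 − 66.08 = -5.696, i.e. -5.7 to one decimal place.
The high-fitness type would prefer the pooling outcome.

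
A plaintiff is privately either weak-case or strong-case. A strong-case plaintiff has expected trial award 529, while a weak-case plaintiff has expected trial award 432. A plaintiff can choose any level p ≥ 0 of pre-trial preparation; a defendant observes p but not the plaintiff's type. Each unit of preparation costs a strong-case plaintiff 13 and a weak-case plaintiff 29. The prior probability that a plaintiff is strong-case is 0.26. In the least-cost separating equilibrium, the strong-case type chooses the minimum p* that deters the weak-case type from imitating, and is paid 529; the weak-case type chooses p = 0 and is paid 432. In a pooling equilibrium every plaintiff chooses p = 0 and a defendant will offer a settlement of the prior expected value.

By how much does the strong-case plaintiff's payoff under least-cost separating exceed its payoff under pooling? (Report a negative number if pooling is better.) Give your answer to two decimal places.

28.30

Least-cost separating signal: p* solves 432 = 529 − 29·p*, so p* = (529 − 432)/29 ≈ 3.3448.
Strong-case type's separating payoff: 529 − 13 × p* = 529 − 13 × (529 − 432)/29 = 529 − 1261/29 ≈ 485.5172.
Pooling payoff: 0.26 × 529 + 0.74 × 432 = 457.22.
Difference: 485.5172 − 457.22 = 28.2972, i.e. 28.30 to two decimal places.
The strong-case type prefers to separate.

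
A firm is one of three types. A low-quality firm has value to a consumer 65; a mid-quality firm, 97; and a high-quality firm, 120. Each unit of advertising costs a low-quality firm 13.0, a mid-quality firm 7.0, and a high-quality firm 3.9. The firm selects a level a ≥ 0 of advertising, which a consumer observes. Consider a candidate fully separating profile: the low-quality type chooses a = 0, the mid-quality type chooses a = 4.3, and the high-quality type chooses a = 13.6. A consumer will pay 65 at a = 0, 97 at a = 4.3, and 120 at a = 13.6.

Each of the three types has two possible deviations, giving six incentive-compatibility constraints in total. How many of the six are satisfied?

Low-quality (own payoff 65): to a=4.3 gives 97 − 13.0×4.3 = 41.1 → no gain ✓; to a=13.6 gives 120 − 13.0×13.6 = -56.8 → no gain ✓.
Mid-quality (own payoff 97 − 7.0×4.3 = 66.9): to a=0 gives 65 → no gain ✓; to a=13.6 gives 120 − 7.0×13.6 = 24.8 → no gain ✓.
High-quality (own payoff 120 − 3.9×13.6 = 66.96): to a=0 gives 65 → no gain ✓; to a=4.3 gives 97 − 3.9×4.3 = 80.23 → profitable ✗.
5 of the 6 constraints hold; not an equilibrium.

5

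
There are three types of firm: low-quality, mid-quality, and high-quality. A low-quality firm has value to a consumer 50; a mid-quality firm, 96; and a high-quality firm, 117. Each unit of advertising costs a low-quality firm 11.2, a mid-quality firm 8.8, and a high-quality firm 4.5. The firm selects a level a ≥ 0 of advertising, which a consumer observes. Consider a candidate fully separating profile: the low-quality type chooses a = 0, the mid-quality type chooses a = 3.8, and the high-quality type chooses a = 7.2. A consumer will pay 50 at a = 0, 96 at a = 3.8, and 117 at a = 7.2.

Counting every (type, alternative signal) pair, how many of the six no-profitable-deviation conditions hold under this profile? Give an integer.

5

High-quality (own payoff 117 − 4.5×7.2 = 84.6): to a=0 gives 50 → no gain ✓; to a=3.8 gives 96 − 4.5×3.8 = 78.9 → no gain ✓.
Mid-quality (own payoff 96 − 8.8×3.8 = 62.56): to a=0 gives 50 → no gain ✓; to a=7.2 gives 117 − 8.8×7.2 = 53.64 → no gain ✓.
Low-quality (own payoff 50): to a=3.8 gives 96 − 11.2×3.8 = 53.44 → profitable ✗; to a=7.2 gives 117 − 11.2×7.2 = 36.36 → no gain ✓.
5 of the 6 constraints hold; not an equilibrium.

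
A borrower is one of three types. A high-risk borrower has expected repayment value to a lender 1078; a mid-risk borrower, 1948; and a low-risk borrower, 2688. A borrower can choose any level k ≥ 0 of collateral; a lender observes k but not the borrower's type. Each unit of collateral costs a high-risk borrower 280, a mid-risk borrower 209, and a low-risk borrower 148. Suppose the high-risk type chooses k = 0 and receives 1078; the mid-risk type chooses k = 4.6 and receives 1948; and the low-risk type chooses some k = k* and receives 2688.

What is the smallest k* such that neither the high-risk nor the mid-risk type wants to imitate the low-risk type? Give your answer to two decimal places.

8.14

Mid-risk type (on-path payoff 1948 − 209×4.6 = 986.6) won't mimic when 986.6 ≥ 2688 − 209·k*, i.e. k* ≥ 8.14.
High-risk type (on-path payoff 1078) won't mimic when 1078 ≥ 2688 − 280·k*, i.e. k* ≥ 5.75.
Both must hold, so k* = max(5.75, 8.14) = 8.14. The mid-risk type's constraint binds.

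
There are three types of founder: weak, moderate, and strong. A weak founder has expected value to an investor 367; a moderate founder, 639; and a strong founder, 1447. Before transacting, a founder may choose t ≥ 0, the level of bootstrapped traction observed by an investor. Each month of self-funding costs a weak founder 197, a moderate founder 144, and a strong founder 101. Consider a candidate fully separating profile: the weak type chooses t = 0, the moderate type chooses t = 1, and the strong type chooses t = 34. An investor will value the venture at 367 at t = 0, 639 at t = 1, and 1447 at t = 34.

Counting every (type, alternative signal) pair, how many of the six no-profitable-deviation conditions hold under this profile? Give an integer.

Strong (own payoff 1447 − 101×34 = -1987): to t=0 gives 367 → profitable ✗; to t=1 gives 639 − 101×1 = 538 → profitable ✗.
Weak (own payoff 367): to t=1 gives 639 − 197×1 = 442 → profitable ✗; to t=34 gives 1447 − 197×34 = -5251 → no gain ✓.
Moderate (own payoff 639 − 144×1 = 495): to t=0 gives 367 → no gain ✓; to t=34 gives 1447 − 144×34 = -3449 → no gain ✓.
3 of the 6 constraints hold; not an equilibrium.

3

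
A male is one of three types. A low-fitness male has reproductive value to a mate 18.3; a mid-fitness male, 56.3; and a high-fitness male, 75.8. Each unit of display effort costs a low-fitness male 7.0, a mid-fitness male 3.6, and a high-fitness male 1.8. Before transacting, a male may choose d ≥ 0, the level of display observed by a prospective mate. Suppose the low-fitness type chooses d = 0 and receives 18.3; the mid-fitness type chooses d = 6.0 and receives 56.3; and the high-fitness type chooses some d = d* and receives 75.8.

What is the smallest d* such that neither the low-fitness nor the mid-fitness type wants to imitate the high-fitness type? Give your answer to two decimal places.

11.42

Mid-fitness type (on-path payoff 56.3 − 3.6×6.0 = 34.7) won't mimic when 34.7 ≥ 75.8 − 3.6·d*, i.e. d* ≥ 11.42.
Low-fitness type (on-path payoff 18.3) won't mimic when 18.3 ≥ 75.8 − 7.0·d*, i.e. d* ≥ 8.21.
Both must hold, so d* = max(8.21, 11.42) = 11.42. The mid-fitness type's constraint binds.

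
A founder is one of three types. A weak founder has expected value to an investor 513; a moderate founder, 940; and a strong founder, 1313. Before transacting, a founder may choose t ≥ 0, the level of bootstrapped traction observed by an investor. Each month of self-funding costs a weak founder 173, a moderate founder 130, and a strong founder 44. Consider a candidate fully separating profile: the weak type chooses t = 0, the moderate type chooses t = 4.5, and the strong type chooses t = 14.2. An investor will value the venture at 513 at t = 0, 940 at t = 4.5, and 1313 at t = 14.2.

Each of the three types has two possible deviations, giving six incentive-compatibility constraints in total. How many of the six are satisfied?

Weak (own payoff 513): to t=4.5 gives 940 − 173×4.5 = 161.5 → no gain ✓; to t=14.2 gives 1313 − 173×14.2 = -1143.6 → no gain ✓.
Moderate (own payoff 940 − 130×4.5 = 355): to t=0 gives 513 → profitable ✗; to t=14.2 gives 1313 − 130×14.2 = -533 → no gain ✓.
Strong (own payoff 1313 − 44×14.2 = 688.2): to t=0 gives 513 → no gain ✓; to t=4.5 gives 940 − 44×4.5 = 742 → profitable ✗.
4 of the 6 constraints hold; not an equilibrium.

4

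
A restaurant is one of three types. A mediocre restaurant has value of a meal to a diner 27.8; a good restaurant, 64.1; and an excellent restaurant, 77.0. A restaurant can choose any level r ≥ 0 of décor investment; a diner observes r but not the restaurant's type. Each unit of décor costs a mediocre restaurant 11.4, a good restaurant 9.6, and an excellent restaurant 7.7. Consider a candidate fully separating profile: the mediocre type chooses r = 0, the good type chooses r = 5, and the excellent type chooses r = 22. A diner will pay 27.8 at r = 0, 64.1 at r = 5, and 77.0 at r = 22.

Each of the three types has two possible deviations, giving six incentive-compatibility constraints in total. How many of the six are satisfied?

Mediocre (own payoff 27.8): to r=5 gives 64.1 − 11.4×5 = 7.1 → no gain ✓; to r=22 gives 77.0 − 11.4×22 = -173.8 → no gain ✓.
Excellent (own payoff 77.0 − 7.7×22 = -92.4): to r=0 gives 27.8 → profitable ✗; to r=5 gives 64.1 − 7.7×5 = 25.6 → profitable ✗.
Good (own payoff 64.1 − 9.6×5 = 16.1): to r=0 gives 27.8 → profitable ✗; to r=22 gives 77.0 − 9.6×22 = -134.2 → no gain ✓.
3 of the 6 constraints hold; not an equilibrium.

3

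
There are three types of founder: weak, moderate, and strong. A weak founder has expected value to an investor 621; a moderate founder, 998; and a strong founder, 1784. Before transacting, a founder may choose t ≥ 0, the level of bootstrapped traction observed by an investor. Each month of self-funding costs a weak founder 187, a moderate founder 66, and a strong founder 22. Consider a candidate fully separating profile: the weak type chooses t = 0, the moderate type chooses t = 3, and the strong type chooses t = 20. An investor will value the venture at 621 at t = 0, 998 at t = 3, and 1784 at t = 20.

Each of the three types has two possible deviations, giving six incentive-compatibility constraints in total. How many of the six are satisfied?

6

Moderate (own payoff 998 − 66×3 = 800): to t=0 gives 621 → no gain ✓; to t=20 gives 1784 − 66×20 = 464 → no gain ✓.
Weak (own payoff 621): to t=3 gives 998 − 187×3 = 437 → no gain ✓; to t=20 gives 1784 − 187×20 = -1956 → no gain ✓.
Strong (own payoff 1784 − 22×20 = 1344): to t=0 gives 621 → no gain ✓; to t=3 gives 998 − 22×3 = 932 → no gain ✓.
6 of the 6 constraints hold; this profile is a separating equilibrium.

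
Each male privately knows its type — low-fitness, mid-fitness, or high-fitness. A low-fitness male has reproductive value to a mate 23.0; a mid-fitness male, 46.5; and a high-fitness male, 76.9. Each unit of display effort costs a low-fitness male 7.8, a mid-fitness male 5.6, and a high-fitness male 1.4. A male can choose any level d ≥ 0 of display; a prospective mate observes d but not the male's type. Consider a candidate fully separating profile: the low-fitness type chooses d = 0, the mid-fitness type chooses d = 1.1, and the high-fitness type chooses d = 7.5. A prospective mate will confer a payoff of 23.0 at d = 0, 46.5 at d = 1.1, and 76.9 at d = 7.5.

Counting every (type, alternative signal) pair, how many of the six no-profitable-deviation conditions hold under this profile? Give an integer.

5

Low-fitness (own payoff 23.0): to d=1.1 gives 46.5 − 7.8×1.1 = 37.92 → profitable ✗; to d=7.5 gives 76.9 − 7.8×7.5 = 18.4 → no gain ✓.
High-fitness (own payoff 76.9 − 1.4×7.5 = 66.4): to d=0 gives 23.0 → no gain ✓; to d=1.1 gives 46.5 − 1.4×1.1 = 44.96 → no gain ✓.
Mid-fitness (own payoff 46.5 − 5.6×1.1 = 40.34): to d=0 gives 23.0 → no gain ✓; to d=7.5 gives 76.9 − 5.6×7.5 = 34.9 → no gain ✓.
5 of the 6 constraints hold; not an equilibrium.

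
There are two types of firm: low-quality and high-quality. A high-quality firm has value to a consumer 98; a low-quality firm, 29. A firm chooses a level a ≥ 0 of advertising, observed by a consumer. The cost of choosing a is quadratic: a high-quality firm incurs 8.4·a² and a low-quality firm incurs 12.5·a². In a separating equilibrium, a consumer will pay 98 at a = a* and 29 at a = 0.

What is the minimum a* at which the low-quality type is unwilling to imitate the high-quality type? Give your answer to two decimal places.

The low-quality type at a = 0 receives 29; imitating at a* yields 98 − 12.5·a*².
Indifference: 29 = 98 − 12.5·a*², so a*² = (98 − 29) / 12.5 = 5.52.
a* = √5.52 ≈ 2.35.

2.35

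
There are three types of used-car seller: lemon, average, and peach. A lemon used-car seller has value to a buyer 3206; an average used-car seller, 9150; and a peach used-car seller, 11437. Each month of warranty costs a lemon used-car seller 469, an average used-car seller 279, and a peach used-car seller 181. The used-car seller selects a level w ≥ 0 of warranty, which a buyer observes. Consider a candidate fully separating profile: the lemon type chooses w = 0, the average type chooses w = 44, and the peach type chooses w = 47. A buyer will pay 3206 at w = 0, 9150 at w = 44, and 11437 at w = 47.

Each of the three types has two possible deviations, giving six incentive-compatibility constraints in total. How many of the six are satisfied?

3

Average (own payoff 9150 − 279×44 = -3126): to w=0 gives 3206 → profitable ✗; to w=47 gives 11437 − 279×47 = -1676 → profitable ✗.
Peach (own payoff 11437 − 181×47 = 2930): to w=0 gives 3206 → profitable ✗; to w=44 gives 9150 − 181×44 = 1186 → no gain ✓.
Lemon (own payoff 3206): to w=44 gives 9150 − 469×44 = -11486 → no gain ✓; to w=47 gives 11437 − 469×47 = -10606 → no gain ✓.
3 of the 6 constraints hold; not an equilibrium.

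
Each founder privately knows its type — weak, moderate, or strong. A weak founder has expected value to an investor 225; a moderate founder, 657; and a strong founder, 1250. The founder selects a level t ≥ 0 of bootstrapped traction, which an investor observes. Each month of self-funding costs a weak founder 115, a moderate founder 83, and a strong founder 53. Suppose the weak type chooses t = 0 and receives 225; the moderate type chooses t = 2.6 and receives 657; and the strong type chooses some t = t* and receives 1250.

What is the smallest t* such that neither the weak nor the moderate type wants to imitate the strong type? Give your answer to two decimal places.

9.74

Moderate type (on-path payoff 657 − 83×2.6 = 441.2) won't mimic when 441.2 ≥ 1250 − 83·t*, i.e. t* ≥ 9.74.
Weak type (on-path payoff 225) won't mimic when 225 ≥ 1250 − 115·t*, i.e. t* ≥ 8.91.
Both must hold, so t* = max(8.91, 9.74) = 9.74. The moderate type's constraint binds.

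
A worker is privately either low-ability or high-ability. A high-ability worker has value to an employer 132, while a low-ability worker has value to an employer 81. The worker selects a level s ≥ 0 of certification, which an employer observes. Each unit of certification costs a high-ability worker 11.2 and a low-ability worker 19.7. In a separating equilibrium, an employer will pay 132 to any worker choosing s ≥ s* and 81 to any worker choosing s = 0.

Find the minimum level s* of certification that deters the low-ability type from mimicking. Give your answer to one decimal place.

A low-ability worker choosing s = 0 receives 81.
Imitating at s* instead would pay 132 at cost 19.7·s*, netting 132 − 19.7·s*.
Indifference: 81 = 132 − 19.7·s*, so s* = (132 − 81) / 19.7 ≈ 2.6.
At s* the low-ability type's incentive constraint just binds; the high-ability type strictly prefers s* since its per-unit cost is lower.

2.6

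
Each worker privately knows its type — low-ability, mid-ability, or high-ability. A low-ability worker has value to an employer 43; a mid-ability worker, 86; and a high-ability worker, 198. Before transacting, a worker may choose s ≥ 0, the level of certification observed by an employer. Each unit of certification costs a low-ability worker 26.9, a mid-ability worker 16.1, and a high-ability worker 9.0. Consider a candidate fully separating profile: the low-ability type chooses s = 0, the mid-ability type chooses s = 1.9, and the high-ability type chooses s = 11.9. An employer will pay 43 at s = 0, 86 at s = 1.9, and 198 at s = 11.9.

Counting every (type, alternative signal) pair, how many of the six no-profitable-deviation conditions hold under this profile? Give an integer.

Low-ability (own payoff 43): to s=1.9 gives 86 − 26.9×1.9 = 34.89 → no gain ✓; to s=11.9 gives 198 − 26.9×11.9 = -122.11 → no gain ✓.
Mid-ability (own payoff 86 − 16.1×1.9 = 55.41): to s=0 gives 43 → no gain ✓; to s=11.9 gives 198 − 16.1×11.9 = 6.41 → no gain ✓.
High-ability (own payoff 198 − 9.0×11.9 = 90.9): to s=0 gives 43 → no gain ✓; to s=1.9 gives 86 − 9.0×1.9 = 68.9 → no gain ✓.
6 of the 6 constraints hold; this profile is a separating equilibrium.

6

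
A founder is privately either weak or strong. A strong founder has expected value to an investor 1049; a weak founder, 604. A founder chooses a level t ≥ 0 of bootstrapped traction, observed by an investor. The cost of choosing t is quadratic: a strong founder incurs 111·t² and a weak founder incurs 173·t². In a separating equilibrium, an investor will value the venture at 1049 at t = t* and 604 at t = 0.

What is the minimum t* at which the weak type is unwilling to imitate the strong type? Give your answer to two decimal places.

The weak type at t = 0 receives 604; imitating at t* yields 1049 − 173·t*².
Indifference: 604 = 1049 − 173·t*², so t*² = (1049 − 604) / 173 ≈ 2.5723.
t* = √2.5723 ≈ 1.60.

1.60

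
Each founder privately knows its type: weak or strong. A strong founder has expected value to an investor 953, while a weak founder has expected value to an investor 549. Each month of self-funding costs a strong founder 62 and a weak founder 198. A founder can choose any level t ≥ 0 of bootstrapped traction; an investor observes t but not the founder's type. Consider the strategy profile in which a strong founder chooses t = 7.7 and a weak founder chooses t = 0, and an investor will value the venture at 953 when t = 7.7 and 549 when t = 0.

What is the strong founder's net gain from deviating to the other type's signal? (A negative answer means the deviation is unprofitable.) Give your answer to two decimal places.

73.40

Playing t = 7.7 the strong founder receives 953 − 62 × 7.7 = 475.6.
Deviating to t = 0 yields 549 instead.
Gain from deviating: 549 − 475.6 = 73.40.
The gain is positive, so the strong type's incentive-compatibility constraint is violated — this profile is not a separating equilibrium.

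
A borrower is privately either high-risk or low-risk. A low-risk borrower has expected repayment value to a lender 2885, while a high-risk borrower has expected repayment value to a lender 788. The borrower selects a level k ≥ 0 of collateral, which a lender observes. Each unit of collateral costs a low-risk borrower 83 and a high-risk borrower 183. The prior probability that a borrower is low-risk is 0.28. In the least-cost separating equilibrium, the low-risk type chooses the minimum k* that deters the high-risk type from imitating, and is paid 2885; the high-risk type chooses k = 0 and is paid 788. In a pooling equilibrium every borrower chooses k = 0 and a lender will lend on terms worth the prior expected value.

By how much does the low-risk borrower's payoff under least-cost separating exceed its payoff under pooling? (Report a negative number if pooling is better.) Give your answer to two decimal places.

558.74

Least-cost separating signal: k* solves 788 = 2885 − 183·k*, so k* = (2885 − 788)/183 ≈ 11.4590.
Low-risk type's separating payoff: 2885 − 83 × k* = 2885 − 83 × (2885 − 788)/183 = 2885 − 174051/183 ≈ 1933.9016.
Pooling payoff: 0.28 × 2885 + 0.72 × 788 = 1375.16.
Difference: 1933.9016 − 1375.16 = 558.7416, i.e. 558.74 to two decimal places.
The low-risk type prefers to separate.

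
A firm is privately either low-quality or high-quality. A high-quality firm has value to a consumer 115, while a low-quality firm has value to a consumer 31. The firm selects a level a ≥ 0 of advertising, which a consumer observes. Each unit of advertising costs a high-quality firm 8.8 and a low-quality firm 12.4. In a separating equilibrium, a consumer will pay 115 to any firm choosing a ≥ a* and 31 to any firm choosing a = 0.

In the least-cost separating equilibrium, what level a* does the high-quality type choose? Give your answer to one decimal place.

6.8

A low-quality firm choosing a = 0 receives 31.
Imitating at a* instead would pay 115 at cost 12.4·a*, netting 115 − 12.4·a*.
Indifference: 31 = 115 − 12.4·a*, so a* = (115 − 31) / 12.4 ≈ 6.8.
At a* the low-quality type's incentive constraint just binds; the high-quality type strictly prefers a* since its per-unit cost is lower.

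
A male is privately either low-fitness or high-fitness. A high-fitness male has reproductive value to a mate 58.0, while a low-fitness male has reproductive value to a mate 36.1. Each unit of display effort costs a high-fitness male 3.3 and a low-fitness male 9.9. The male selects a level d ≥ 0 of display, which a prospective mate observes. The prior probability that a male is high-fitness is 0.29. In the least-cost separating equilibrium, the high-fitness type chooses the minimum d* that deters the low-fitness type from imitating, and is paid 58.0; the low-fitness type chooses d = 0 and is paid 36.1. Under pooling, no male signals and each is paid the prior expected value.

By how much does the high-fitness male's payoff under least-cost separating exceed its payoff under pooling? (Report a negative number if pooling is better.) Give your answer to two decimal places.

Least-cost separating signal: d* solves 36.1 = 58.0 − 9.9·d*, so d* = (58.0 − 36.1)/9.9 ≈ 2.2121.
High-fitness type's separating payoff: 58.0 − 3.3 × d* = 58.0 − 3.3 × (58.0 − 36.1)/9.9 = 58.0 − 72.27/9.9 = 50.7.
Pooling payoff: 0.29 × 58.0 + 0.71 × 36.1 = 42.451.
Difference: 50.7 − 42.451 = 8.249, i.e. 8.25 to two decimal places.
The high-fitness type prefers to separate.

8.25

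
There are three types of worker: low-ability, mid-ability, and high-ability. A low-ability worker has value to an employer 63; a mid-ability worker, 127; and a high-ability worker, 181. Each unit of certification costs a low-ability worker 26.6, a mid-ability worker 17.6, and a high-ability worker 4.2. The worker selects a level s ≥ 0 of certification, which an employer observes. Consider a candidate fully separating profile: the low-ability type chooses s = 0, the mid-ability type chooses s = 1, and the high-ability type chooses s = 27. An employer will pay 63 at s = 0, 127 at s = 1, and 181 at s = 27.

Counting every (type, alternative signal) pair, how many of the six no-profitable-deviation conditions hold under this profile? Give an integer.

High-ability (own payoff 181 − 4.2×27 = 67.6): to s=0 gives 63 → no gain ✓; to s=1 gives 127 − 4.2×1 = 122.8 → profitable ✗.
Mid-ability (own payoff 127 − 17.6×1 = 109.4): to s=0 gives 63 → no gain ✓; to s=27 gives 181 − 17.6×27 = -294.2 → no gain ✓.
Low-ability (own payoff 63): to s=1 gives 127 − 26.6×1 = 100.4 → profitable ✗; to s=27 gives 181 − 26.6×27 = -537.2 → no gain ✓.
4 of the 6 constraints hold; not an equilibrium.

4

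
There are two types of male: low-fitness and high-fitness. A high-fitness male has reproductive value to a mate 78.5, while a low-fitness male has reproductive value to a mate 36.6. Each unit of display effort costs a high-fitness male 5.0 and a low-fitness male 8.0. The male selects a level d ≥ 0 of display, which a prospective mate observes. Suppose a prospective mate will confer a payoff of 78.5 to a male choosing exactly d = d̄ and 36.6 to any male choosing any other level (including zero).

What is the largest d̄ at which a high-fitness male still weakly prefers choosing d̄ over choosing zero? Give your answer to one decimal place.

8.4

Choosing d̄ yields the high-fitness type 78.5 − 5.0·d̄; choosing zero yields 36.6.
The high-fitness type is indifferent at 78.5 − 5.0·d̄ = 36.6, i.e. d̄ = (78.5 − 36.6) / 5.0 ≈ 8.4.
For any d̄ above 8.4 the high-fitness type would rather pool at zero, so separation collapses.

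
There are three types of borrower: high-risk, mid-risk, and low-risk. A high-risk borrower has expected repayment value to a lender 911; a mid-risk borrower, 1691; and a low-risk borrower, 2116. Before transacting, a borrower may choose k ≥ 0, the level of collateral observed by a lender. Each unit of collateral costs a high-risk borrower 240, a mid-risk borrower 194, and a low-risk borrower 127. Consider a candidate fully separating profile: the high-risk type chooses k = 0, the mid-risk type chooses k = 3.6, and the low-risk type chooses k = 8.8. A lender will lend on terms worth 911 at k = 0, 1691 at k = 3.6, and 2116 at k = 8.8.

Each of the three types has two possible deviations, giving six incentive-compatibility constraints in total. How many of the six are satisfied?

5

Low-risk (own payoff 2116 − 127×8.8 = 998.4): to k=0 gives 911 → no gain ✓; to k=3.6 gives 1691 − 127×3.6 = 1233.8 → profitable ✗.
High-risk (own payoff 911): to k=3.6 gives 1691 − 240×3.6 = 827 → no gain ✓; to k=8.8 gives 2116 − 240×8.8 = 4 → no gain ✓.
Mid-risk (own payoff 1691 − 194×3.6 = 992.6): to k=0 gives 911 → no gain ✓; to k=8.8 gives 2116 − 194×8.8 = 408.8 → no gain ✓.
5 of the 6 constraints hold; not an equilibrium.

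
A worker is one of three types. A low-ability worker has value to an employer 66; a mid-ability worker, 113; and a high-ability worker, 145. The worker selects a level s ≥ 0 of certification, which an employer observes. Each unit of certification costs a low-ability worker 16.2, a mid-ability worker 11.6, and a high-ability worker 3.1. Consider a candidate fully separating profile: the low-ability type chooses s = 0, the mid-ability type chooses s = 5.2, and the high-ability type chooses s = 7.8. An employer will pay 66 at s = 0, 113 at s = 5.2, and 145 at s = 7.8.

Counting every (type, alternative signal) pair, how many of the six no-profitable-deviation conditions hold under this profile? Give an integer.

High-ability (own payoff 145 − 3.1×7.8 = 120.82): to s=0 gives 66 → no gain ✓; to s=5.2 gives 113 − 3.1×5.2 = 96.88 → no gain ✓.
Low-ability (own payoff 66): to s=5.2 gives 113 − 16.2×5.2 = 28.76 → no gain ✓; to s=7.8 gives 145 − 16.2×7.8 = 18.64 → no gain ✓.
Mid-ability (own payoff 113 − 11.6×5.2 = 52.68): to s=0 gives 66 → profitable ✗; to s=7.8 gives 145 − 11.6×7.8 = 54.52 → profitable ✗.
4 of the 6 constraints hold; not an equilibrium.

4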